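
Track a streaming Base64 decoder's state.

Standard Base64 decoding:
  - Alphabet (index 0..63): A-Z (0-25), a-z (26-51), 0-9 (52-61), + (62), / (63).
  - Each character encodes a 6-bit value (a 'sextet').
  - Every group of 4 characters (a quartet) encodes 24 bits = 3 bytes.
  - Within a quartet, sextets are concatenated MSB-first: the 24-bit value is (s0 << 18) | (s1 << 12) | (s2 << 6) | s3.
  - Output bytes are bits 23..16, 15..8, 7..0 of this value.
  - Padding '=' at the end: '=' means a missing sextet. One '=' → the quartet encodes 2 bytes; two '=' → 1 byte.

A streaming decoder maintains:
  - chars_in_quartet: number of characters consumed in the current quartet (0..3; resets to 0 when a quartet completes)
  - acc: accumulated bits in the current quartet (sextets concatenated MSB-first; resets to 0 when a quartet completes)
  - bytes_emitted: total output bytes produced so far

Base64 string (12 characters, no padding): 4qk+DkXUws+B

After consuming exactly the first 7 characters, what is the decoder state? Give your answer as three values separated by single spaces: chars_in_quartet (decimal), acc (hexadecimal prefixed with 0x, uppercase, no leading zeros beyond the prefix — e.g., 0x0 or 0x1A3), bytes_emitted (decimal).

Answer: 3 0x3917 3

Derivation:
After char 0 ('4'=56): chars_in_quartet=1 acc=0x38 bytes_emitted=0
After char 1 ('q'=42): chars_in_quartet=2 acc=0xE2A bytes_emitted=0
After char 2 ('k'=36): chars_in_quartet=3 acc=0x38AA4 bytes_emitted=0
After char 3 ('+'=62): chars_in_quartet=4 acc=0xE2A93E -> emit E2 A9 3E, reset; bytes_emitted=3
After char 4 ('D'=3): chars_in_quartet=1 acc=0x3 bytes_emitted=3
After char 5 ('k'=36): chars_in_quartet=2 acc=0xE4 bytes_emitted=3
After char 6 ('X'=23): chars_in_quartet=3 acc=0x3917 bytes_emitted=3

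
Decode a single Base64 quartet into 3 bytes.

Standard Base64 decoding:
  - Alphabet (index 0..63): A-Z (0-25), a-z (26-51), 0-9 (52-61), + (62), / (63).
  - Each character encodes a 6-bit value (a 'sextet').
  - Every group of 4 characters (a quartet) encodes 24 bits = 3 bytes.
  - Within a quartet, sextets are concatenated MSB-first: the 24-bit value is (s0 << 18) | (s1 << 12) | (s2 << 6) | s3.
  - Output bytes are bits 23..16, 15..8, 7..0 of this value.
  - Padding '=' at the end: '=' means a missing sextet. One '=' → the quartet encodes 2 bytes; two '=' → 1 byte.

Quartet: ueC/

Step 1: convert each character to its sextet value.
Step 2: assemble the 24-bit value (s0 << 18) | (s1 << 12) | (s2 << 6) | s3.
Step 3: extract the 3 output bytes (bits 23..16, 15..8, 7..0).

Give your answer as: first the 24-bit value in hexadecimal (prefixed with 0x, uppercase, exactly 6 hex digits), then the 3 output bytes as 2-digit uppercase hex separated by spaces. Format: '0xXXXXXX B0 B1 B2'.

Sextets: u=46, e=30, C=2, /=63
24-bit: (46<<18) | (30<<12) | (2<<6) | 63
      = 0xB80000 | 0x01E000 | 0x000080 | 0x00003F
      = 0xB9E0BF
Bytes: (v>>16)&0xFF=B9, (v>>8)&0xFF=E0, v&0xFF=BF

Answer: 0xB9E0BF B9 E0 BF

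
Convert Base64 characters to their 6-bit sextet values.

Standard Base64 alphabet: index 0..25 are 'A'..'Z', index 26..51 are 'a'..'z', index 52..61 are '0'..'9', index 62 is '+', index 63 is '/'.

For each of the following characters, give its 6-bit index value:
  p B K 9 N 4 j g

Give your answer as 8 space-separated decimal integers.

Answer: 41 1 10 61 13 56 35 32

Derivation:
'p': a..z range, 26 + ord('p') − ord('a') = 41
'B': A..Z range, ord('B') − ord('A') = 1
'K': A..Z range, ord('K') − ord('A') = 10
'9': 0..9 range, 52 + ord('9') − ord('0') = 61
'N': A..Z range, ord('N') − ord('A') = 13
'4': 0..9 range, 52 + ord('4') − ord('0') = 56
'j': a..z range, 26 + ord('j') − ord('a') = 35
'g': a..z range, 26 + ord('g') − ord('a') = 32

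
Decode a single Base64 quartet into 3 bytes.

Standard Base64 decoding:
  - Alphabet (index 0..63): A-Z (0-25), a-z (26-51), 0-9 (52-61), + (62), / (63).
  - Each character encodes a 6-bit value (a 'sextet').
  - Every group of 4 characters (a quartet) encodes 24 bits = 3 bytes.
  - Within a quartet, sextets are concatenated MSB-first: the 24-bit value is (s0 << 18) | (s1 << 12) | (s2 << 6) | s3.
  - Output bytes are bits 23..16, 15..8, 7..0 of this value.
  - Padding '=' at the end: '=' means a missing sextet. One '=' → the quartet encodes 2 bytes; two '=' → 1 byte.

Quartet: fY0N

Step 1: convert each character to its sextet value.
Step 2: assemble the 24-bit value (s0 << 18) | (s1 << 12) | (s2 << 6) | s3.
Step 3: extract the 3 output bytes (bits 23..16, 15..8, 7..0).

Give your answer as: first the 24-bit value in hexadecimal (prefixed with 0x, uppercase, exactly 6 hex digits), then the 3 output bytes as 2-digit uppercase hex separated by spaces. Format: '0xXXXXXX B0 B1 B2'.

Answer: 0x7D8D0D 7D 8D 0D

Derivation:
Sextets: f=31, Y=24, 0=52, N=13
24-bit: (31<<18) | (24<<12) | (52<<6) | 13
      = 0x7C0000 | 0x018000 | 0x000D00 | 0x00000D
      = 0x7D8D0D
Bytes: (v>>16)&0xFF=7D, (v>>8)&0xFF=8D, v&0xFF=0D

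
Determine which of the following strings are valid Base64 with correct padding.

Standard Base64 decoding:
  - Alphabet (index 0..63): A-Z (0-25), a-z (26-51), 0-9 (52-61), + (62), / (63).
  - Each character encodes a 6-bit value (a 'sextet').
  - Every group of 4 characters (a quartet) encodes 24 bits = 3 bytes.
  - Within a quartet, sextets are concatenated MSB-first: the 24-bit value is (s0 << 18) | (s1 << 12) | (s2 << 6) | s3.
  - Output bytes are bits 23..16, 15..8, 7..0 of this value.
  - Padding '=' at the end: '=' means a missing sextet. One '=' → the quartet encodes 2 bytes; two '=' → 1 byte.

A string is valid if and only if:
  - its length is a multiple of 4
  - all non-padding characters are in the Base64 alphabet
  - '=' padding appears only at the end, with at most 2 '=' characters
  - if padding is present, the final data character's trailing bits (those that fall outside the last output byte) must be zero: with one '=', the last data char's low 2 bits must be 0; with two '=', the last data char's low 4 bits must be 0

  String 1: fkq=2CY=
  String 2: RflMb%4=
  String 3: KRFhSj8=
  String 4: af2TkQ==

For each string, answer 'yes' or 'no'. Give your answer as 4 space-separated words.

String 1: 'fkq=2CY=' → invalid (bad char(s): ['=']; '=' in middle)
String 2: 'RflMb%4=' → invalid (bad char(s): ['%'])
String 3: 'KRFhSj8=' → valid
String 4: 'af2TkQ==' → valid

Answer: no no yes yes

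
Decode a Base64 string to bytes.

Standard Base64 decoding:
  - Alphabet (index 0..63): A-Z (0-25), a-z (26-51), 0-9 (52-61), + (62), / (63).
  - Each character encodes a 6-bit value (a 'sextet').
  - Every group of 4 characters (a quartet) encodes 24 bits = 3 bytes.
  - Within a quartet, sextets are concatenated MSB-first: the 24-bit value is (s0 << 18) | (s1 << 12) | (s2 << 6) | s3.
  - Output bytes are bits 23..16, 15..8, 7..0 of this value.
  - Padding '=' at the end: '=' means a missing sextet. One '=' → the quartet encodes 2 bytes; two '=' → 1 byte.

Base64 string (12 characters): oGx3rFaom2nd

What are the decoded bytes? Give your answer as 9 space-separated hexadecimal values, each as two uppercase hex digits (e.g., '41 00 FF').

Answer: A0 6C 77 AC 56 A8 9B 69 DD

Derivation:
After char 0 ('o'=40): chars_in_quartet=1 acc=0x28 bytes_emitted=0
After char 1 ('G'=6): chars_in_quartet=2 acc=0xA06 bytes_emitted=0
After char 2 ('x'=49): chars_in_quartet=3 acc=0x281B1 bytes_emitted=0
After char 3 ('3'=55): chars_in_quartet=4 acc=0xA06C77 -> emit A0 6C 77, reset; bytes_emitted=3
After char 4 ('r'=43): chars_in_quartet=1 acc=0x2B bytes_emitted=3
After char 5 ('F'=5): chars_in_quartet=2 acc=0xAC5 bytes_emitted=3
After char 6 ('a'=26): chars_in_quartet=3 acc=0x2B15A bytes_emitted=3
After char 7 ('o'=40): chars_in_quartet=4 acc=0xAC56A8 -> emit AC 56 A8, reset; bytes_emitted=6
After char 8 ('m'=38): chars_in_quartet=1 acc=0x26 bytes_emitted=6
After char 9 ('2'=54): chars_in_quartet=2 acc=0x9B6 bytes_emitted=6
After char 10 ('n'=39): chars_in_quartet=3 acc=0x26DA7 bytes_emitted=6
After char 11 ('d'=29): chars_in_quartet=4 acc=0x9B69DD -> emit 9B 69 DD, reset; bytes_emitted=9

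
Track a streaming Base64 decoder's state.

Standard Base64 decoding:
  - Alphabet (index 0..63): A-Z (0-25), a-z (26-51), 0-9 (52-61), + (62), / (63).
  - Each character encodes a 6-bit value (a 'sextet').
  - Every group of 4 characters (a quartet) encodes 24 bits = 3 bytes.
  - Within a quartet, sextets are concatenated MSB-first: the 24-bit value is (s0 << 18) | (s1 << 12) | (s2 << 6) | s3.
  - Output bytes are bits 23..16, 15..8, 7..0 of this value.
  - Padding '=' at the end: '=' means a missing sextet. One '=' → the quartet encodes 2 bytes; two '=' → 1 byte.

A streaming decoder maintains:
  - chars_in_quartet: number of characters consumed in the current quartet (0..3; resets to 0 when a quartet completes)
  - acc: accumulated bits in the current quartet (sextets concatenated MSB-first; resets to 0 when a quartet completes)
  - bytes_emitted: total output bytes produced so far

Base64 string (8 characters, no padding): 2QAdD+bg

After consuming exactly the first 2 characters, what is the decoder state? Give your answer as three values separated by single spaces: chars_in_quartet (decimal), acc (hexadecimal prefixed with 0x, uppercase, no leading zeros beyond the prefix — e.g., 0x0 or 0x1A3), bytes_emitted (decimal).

Answer: 2 0xD90 0

Derivation:
After char 0 ('2'=54): chars_in_quartet=1 acc=0x36 bytes_emitted=0
After char 1 ('Q'=16): chars_in_quartet=2 acc=0xD90 bytes_emitted=0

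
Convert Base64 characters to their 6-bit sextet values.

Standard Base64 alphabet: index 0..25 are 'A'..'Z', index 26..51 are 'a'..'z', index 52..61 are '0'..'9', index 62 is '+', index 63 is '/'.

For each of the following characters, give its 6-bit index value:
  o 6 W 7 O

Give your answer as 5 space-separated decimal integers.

'o': a..z range, 26 + ord('o') − ord('a') = 40
'6': 0..9 range, 52 + ord('6') − ord('0') = 58
'W': A..Z range, ord('W') − ord('A') = 22
'7': 0..9 range, 52 + ord('7') − ord('0') = 59
'O': A..Z range, ord('O') − ord('A') = 14

Answer: 40 58 22 59 14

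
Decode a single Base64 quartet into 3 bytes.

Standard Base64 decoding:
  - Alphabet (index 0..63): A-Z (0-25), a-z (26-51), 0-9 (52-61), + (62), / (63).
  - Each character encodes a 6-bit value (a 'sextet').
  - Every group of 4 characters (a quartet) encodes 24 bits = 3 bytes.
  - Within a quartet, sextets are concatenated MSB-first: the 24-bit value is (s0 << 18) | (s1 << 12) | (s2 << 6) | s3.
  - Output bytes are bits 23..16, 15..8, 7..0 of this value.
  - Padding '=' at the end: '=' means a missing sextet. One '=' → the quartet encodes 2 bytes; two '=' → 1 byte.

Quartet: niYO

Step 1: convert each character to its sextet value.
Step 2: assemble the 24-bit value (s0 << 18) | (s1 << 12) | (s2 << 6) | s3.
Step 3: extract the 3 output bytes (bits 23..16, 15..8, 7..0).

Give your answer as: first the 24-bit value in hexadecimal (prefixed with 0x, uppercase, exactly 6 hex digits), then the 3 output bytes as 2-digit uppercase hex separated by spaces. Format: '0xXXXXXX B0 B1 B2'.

Answer: 0x9E260E 9E 26 0E

Derivation:
Sextets: n=39, i=34, Y=24, O=14
24-bit: (39<<18) | (34<<12) | (24<<6) | 14
      = 0x9C0000 | 0x022000 | 0x000600 | 0x00000E
      = 0x9E260E
Bytes: (v>>16)&0xFF=9E, (v>>8)&0xFF=26, v&0xFF=0E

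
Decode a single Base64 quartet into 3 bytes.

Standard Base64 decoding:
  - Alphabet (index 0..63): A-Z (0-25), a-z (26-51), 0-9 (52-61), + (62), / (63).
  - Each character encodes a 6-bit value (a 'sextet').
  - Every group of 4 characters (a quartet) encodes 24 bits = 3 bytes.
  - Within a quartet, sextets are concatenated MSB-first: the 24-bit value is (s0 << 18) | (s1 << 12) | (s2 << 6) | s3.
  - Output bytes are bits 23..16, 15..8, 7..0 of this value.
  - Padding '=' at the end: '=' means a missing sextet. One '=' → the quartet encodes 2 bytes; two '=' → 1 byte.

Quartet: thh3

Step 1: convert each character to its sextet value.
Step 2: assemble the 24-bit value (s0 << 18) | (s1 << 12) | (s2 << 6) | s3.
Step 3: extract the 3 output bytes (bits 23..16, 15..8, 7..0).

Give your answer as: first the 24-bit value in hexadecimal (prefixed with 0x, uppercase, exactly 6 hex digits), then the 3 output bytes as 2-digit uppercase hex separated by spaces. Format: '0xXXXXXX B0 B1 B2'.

Answer: 0xB61877 B6 18 77

Derivation:
Sextets: t=45, h=33, h=33, 3=55
24-bit: (45<<18) | (33<<12) | (33<<6) | 55
      = 0xB40000 | 0x021000 | 0x000840 | 0x000037
      = 0xB61877
Bytes: (v>>16)&0xFF=B6, (v>>8)&0xFF=18, v&0xFF=77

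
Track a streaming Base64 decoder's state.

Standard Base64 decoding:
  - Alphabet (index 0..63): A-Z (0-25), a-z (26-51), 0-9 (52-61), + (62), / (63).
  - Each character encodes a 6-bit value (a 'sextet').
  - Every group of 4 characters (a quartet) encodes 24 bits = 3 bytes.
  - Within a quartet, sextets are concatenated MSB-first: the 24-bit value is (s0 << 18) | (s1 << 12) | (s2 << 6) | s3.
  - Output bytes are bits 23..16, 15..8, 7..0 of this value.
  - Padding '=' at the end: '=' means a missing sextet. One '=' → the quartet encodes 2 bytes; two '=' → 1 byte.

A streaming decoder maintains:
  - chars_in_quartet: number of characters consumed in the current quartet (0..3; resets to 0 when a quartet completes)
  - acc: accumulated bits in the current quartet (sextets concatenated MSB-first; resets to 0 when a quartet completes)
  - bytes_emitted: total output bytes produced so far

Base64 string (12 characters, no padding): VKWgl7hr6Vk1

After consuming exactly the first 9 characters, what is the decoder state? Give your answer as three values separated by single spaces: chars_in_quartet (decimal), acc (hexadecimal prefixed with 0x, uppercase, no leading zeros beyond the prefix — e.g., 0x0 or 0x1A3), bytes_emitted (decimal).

After char 0 ('V'=21): chars_in_quartet=1 acc=0x15 bytes_emitted=0
After char 1 ('K'=10): chars_in_quartet=2 acc=0x54A bytes_emitted=0
After char 2 ('W'=22): chars_in_quartet=3 acc=0x15296 bytes_emitted=0
After char 3 ('g'=32): chars_in_quartet=4 acc=0x54A5A0 -> emit 54 A5 A0, reset; bytes_emitted=3
After char 4 ('l'=37): chars_in_quartet=1 acc=0x25 bytes_emitted=3
After char 5 ('7'=59): chars_in_quartet=2 acc=0x97B bytes_emitted=3
After char 6 ('h'=33): chars_in_quartet=3 acc=0x25EE1 bytes_emitted=3
After char 7 ('r'=43): chars_in_quartet=4 acc=0x97B86B -> emit 97 B8 6B, reset; bytes_emitted=6
After char 8 ('6'=58): chars_in_quartet=1 acc=0x3A bytes_emitted=6

Answer: 1 0x3A 6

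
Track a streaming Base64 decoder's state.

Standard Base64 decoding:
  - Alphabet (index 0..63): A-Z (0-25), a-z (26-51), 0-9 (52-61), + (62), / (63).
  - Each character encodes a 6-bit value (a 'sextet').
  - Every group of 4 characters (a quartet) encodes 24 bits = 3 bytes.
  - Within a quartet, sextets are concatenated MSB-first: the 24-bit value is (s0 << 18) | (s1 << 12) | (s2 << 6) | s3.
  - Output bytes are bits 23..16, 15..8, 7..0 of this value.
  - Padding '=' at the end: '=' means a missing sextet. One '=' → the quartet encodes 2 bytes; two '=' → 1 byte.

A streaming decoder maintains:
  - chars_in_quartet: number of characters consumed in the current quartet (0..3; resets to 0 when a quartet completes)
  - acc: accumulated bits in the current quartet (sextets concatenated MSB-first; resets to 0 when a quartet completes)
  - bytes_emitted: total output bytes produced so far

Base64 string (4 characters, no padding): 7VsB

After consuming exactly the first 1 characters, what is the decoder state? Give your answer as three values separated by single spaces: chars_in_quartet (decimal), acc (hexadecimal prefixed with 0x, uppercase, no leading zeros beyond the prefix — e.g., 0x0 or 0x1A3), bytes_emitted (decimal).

After char 0 ('7'=59): chars_in_quartet=1 acc=0x3B bytes_emitted=0

Answer: 1 0x3B 0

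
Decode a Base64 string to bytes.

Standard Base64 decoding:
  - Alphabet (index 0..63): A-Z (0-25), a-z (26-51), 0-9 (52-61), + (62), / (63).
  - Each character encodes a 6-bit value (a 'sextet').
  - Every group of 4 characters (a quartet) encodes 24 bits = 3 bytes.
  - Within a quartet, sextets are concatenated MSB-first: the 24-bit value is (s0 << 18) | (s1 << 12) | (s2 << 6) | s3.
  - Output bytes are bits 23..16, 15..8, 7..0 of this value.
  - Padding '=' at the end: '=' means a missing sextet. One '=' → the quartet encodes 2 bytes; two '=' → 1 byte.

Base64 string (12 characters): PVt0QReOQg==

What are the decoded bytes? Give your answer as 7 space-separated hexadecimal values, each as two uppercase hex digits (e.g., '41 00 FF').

After char 0 ('P'=15): chars_in_quartet=1 acc=0xF bytes_emitted=0
After char 1 ('V'=21): chars_in_quartet=2 acc=0x3D5 bytes_emitted=0
After char 2 ('t'=45): chars_in_quartet=3 acc=0xF56D bytes_emitted=0
After char 3 ('0'=52): chars_in_quartet=4 acc=0x3D5B74 -> emit 3D 5B 74, reset; bytes_emitted=3
After char 4 ('Q'=16): chars_in_quartet=1 acc=0x10 bytes_emitted=3
After char 5 ('R'=17): chars_in_quartet=2 acc=0x411 bytes_emitted=3
After char 6 ('e'=30): chars_in_quartet=3 acc=0x1045E bytes_emitted=3
After char 7 ('O'=14): chars_in_quartet=4 acc=0x41178E -> emit 41 17 8E, reset; bytes_emitted=6
After char 8 ('Q'=16): chars_in_quartet=1 acc=0x10 bytes_emitted=6
After char 9 ('g'=32): chars_in_quartet=2 acc=0x420 bytes_emitted=6
Padding '==': partial quartet acc=0x420 -> emit 42; bytes_emitted=7

Answer: 3D 5B 74 41 17 8E 42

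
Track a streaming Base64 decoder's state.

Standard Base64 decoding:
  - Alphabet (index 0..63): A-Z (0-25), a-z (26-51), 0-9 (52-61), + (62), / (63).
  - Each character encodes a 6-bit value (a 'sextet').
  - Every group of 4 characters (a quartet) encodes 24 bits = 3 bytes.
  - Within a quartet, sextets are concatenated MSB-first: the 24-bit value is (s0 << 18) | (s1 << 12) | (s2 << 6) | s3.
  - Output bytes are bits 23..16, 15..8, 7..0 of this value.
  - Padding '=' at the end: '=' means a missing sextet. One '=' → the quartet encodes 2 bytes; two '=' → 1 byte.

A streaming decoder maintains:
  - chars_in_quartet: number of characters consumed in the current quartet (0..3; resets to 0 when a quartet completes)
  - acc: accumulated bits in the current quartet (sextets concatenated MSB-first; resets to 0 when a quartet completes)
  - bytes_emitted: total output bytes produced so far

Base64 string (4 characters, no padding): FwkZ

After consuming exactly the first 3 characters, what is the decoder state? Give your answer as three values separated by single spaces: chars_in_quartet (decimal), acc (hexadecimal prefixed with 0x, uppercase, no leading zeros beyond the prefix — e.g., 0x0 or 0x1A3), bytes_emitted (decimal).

After char 0 ('F'=5): chars_in_quartet=1 acc=0x5 bytes_emitted=0
After char 1 ('w'=48): chars_in_quartet=2 acc=0x170 bytes_emitted=0
After char 2 ('k'=36): chars_in_quartet=3 acc=0x5C24 bytes_emitted=0

Answer: 3 0x5C24 0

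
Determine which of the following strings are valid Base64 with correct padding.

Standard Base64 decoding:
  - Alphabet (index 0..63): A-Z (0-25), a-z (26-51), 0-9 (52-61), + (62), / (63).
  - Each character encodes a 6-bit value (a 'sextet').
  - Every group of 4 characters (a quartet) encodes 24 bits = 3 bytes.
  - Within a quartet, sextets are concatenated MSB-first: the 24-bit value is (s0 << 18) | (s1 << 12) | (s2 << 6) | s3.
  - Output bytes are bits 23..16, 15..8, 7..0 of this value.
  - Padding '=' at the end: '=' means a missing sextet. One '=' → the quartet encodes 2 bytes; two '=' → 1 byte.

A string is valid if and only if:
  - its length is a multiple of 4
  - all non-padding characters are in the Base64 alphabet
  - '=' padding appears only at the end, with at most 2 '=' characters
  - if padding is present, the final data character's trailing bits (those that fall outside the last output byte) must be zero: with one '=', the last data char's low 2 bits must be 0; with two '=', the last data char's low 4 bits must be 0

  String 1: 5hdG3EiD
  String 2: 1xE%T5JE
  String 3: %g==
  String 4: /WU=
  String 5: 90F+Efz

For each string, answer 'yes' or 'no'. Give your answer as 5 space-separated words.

String 1: '5hdG3EiD' → valid
String 2: '1xE%T5JE' → invalid (bad char(s): ['%'])
String 3: '%g==' → invalid (bad char(s): ['%'])
String 4: '/WU=' → valid
String 5: '90F+Efz' → invalid (len=7 not mult of 4)

Answer: yes no no yes no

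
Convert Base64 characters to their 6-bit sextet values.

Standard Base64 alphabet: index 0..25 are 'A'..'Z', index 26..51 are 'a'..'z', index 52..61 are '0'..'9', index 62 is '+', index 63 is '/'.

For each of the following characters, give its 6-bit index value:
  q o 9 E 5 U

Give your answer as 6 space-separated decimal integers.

'q': a..z range, 26 + ord('q') − ord('a') = 42
'o': a..z range, 26 + ord('o') − ord('a') = 40
'9': 0..9 range, 52 + ord('9') − ord('0') = 61
'E': A..Z range, ord('E') − ord('A') = 4
'5': 0..9 range, 52 + ord('5') − ord('0') = 57
'U': A..Z range, ord('U') − ord('A') = 20

Answer: 42 40 61 4 57 20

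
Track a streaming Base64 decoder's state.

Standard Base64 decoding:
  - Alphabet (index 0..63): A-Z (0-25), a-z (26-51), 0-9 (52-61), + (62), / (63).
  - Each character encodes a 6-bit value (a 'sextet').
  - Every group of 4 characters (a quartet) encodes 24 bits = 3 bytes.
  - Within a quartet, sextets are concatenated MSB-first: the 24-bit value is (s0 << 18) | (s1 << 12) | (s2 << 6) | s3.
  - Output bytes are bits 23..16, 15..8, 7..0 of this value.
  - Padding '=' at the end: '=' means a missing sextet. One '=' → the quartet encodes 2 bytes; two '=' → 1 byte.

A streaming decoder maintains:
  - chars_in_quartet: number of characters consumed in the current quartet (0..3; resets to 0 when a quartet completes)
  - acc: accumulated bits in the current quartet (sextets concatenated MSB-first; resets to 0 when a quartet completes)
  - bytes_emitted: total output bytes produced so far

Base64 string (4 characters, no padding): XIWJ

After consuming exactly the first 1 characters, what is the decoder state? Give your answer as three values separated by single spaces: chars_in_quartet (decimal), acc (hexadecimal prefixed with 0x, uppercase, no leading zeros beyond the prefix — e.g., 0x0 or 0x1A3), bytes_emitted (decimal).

Answer: 1 0x17 0

Derivation:
After char 0 ('X'=23): chars_in_quartet=1 acc=0x17 bytes_emitted=0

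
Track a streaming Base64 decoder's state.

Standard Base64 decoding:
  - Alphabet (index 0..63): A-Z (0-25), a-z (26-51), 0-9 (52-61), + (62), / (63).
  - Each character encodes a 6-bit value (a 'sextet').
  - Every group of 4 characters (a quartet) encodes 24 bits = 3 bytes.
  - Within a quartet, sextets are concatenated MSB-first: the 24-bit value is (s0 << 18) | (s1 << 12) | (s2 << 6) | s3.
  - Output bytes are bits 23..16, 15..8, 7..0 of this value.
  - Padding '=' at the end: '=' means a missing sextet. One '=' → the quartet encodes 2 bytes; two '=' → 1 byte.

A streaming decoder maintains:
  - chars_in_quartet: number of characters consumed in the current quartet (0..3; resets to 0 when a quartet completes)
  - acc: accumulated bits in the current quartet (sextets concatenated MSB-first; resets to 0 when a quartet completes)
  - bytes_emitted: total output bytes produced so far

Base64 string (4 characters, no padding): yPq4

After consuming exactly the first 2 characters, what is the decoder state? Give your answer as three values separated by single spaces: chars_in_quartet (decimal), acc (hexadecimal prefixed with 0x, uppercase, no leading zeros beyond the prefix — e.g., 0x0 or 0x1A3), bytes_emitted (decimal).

After char 0 ('y'=50): chars_in_quartet=1 acc=0x32 bytes_emitted=0
After char 1 ('P'=15): chars_in_quartet=2 acc=0xC8F bytes_emitted=0

Answer: 2 0xC8F 0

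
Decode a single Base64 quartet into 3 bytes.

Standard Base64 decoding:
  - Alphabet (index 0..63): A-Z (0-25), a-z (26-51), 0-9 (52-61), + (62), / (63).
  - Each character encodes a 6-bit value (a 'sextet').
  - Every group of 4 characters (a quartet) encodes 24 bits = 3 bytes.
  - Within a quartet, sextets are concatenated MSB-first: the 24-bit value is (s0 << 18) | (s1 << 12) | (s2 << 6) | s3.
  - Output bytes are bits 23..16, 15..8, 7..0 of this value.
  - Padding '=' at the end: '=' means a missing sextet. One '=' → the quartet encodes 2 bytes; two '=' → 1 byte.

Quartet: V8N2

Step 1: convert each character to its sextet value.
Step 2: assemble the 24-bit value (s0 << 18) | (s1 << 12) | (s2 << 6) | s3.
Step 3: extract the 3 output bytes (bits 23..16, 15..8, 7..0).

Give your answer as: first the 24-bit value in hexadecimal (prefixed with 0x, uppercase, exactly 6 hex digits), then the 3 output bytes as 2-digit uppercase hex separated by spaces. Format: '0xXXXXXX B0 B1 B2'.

Answer: 0x57C376 57 C3 76

Derivation:
Sextets: V=21, 8=60, N=13, 2=54
24-bit: (21<<18) | (60<<12) | (13<<6) | 54
      = 0x540000 | 0x03C000 | 0x000340 | 0x000036
      = 0x57C376
Bytes: (v>>16)&0xFF=57, (v>>8)&0xFF=C3, v&0xFF=76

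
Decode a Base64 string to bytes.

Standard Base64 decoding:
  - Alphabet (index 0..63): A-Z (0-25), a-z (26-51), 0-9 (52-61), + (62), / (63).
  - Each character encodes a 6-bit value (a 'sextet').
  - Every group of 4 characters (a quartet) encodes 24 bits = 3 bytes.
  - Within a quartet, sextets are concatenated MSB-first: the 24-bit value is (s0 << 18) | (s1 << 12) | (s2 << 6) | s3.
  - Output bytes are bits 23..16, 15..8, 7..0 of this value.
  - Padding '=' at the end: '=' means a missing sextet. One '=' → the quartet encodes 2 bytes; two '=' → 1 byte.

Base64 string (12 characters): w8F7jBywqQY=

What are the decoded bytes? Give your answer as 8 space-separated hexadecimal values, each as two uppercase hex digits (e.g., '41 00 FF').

Answer: C3 C1 7B 8C 1C B0 A9 06

Derivation:
After char 0 ('w'=48): chars_in_quartet=1 acc=0x30 bytes_emitted=0
After char 1 ('8'=60): chars_in_quartet=2 acc=0xC3C bytes_emitted=0
After char 2 ('F'=5): chars_in_quartet=3 acc=0x30F05 bytes_emitted=0
After char 3 ('7'=59): chars_in_quartet=4 acc=0xC3C17B -> emit C3 C1 7B, reset; bytes_emitted=3
After char 4 ('j'=35): chars_in_quartet=1 acc=0x23 bytes_emitted=3
After char 5 ('B'=1): chars_in_quartet=2 acc=0x8C1 bytes_emitted=3
After char 6 ('y'=50): chars_in_quartet=3 acc=0x23072 bytes_emitted=3
After char 7 ('w'=48): chars_in_quartet=4 acc=0x8C1CB0 -> emit 8C 1C B0, reset; bytes_emitted=6
After char 8 ('q'=42): chars_in_quartet=1 acc=0x2A bytes_emitted=6
After char 9 ('Q'=16): chars_in_quartet=2 acc=0xA90 bytes_emitted=6
After char 10 ('Y'=24): chars_in_quartet=3 acc=0x2A418 bytes_emitted=6
Padding '=': partial quartet acc=0x2A418 -> emit A9 06; bytes_emitted=8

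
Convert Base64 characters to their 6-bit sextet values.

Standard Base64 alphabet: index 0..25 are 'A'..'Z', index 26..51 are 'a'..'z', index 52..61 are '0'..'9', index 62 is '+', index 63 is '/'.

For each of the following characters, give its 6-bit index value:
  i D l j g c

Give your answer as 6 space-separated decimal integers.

'i': a..z range, 26 + ord('i') − ord('a') = 34
'D': A..Z range, ord('D') − ord('A') = 3
'l': a..z range, 26 + ord('l') − ord('a') = 37
'j': a..z range, 26 + ord('j') − ord('a') = 35
'g': a..z range, 26 + ord('g') − ord('a') = 32
'c': a..z range, 26 + ord('c') − ord('a') = 28

Answer: 34 3 37 35 32 28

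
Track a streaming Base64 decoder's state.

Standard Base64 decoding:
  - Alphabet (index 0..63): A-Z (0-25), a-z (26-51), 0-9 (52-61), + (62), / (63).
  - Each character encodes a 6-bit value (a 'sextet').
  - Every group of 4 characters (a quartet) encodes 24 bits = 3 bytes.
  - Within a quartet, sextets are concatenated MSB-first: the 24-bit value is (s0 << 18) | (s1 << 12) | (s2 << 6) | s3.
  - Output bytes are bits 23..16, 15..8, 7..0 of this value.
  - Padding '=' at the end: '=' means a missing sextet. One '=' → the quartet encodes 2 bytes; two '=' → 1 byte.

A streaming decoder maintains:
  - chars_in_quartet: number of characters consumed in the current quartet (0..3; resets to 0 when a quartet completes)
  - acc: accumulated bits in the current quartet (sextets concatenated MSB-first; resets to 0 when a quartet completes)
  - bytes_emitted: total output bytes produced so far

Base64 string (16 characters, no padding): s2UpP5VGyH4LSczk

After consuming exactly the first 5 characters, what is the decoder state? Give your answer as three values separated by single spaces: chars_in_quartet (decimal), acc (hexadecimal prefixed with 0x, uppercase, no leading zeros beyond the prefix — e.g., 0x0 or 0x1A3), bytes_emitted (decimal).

After char 0 ('s'=44): chars_in_quartet=1 acc=0x2C bytes_emitted=0
After char 1 ('2'=54): chars_in_quartet=2 acc=0xB36 bytes_emitted=0
After char 2 ('U'=20): chars_in_quartet=3 acc=0x2CD94 bytes_emitted=0
After char 3 ('p'=41): chars_in_quartet=4 acc=0xB36529 -> emit B3 65 29, reset; bytes_emitted=3
After char 4 ('P'=15): chars_in_quartet=1 acc=0xF bytes_emitted=3

Answer: 1 0xF 3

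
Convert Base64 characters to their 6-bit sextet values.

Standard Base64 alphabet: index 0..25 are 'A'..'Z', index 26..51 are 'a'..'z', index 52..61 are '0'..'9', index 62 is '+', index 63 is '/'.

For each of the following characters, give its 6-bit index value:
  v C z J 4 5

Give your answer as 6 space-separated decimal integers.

'v': a..z range, 26 + ord('v') − ord('a') = 47
'C': A..Z range, ord('C') − ord('A') = 2
'z': a..z range, 26 + ord('z') − ord('a') = 51
'J': A..Z range, ord('J') − ord('A') = 9
'4': 0..9 range, 52 + ord('4') − ord('0') = 56
'5': 0..9 range, 52 + ord('5') − ord('0') = 57

Answer: 47 2 51 9 56 57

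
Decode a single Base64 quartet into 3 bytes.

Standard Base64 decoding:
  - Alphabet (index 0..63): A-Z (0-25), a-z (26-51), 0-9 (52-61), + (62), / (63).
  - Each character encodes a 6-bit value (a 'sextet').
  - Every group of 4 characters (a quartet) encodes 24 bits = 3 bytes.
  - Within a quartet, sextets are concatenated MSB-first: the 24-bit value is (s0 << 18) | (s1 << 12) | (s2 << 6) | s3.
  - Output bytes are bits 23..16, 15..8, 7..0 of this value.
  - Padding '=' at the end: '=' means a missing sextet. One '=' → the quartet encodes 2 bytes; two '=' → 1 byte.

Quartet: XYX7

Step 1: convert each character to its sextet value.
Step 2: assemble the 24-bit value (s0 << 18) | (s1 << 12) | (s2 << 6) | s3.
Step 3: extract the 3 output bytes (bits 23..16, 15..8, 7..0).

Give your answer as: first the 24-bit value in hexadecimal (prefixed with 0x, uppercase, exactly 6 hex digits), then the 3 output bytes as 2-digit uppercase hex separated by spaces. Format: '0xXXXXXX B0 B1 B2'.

Sextets: X=23, Y=24, X=23, 7=59
24-bit: (23<<18) | (24<<12) | (23<<6) | 59
      = 0x5C0000 | 0x018000 | 0x0005C0 | 0x00003B
      = 0x5D85FB
Bytes: (v>>16)&0xFF=5D, (v>>8)&0xFF=85, v&0xFF=FB

Answer: 0x5D85FB 5D 85 FB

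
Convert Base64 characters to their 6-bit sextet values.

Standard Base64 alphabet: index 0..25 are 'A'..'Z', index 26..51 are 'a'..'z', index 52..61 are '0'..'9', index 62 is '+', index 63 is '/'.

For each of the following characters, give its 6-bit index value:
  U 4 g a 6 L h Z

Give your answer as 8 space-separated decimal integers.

'U': A..Z range, ord('U') − ord('A') = 20
'4': 0..9 range, 52 + ord('4') − ord('0') = 56
'g': a..z range, 26 + ord('g') − ord('a') = 32
'a': a..z range, 26 + ord('a') − ord('a') = 26
'6': 0..9 range, 52 + ord('6') − ord('0') = 58
'L': A..Z range, ord('L') − ord('A') = 11
'h': a..z range, 26 + ord('h') − ord('a') = 33
'Z': A..Z range, ord('Z') − ord('A') = 25

Answer: 20 56 32 26 58 11 33 25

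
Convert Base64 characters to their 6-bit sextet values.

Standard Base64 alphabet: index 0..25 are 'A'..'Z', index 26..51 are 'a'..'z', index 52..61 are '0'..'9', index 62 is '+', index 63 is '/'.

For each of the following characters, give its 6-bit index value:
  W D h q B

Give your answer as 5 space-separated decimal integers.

'W': A..Z range, ord('W') − ord('A') = 22
'D': A..Z range, ord('D') − ord('A') = 3
'h': a..z range, 26 + ord('h') − ord('a') = 33
'q': a..z range, 26 + ord('q') − ord('a') = 42
'B': A..Z range, ord('B') − ord('A') = 1

Answer: 22 3 33 42 1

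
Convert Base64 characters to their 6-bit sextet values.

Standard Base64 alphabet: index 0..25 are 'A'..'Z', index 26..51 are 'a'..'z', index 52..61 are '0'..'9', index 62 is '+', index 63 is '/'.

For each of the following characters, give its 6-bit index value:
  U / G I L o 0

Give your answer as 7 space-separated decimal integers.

'U': A..Z range, ord('U') − ord('A') = 20
'/': index 63
'G': A..Z range, ord('G') − ord('A') = 6
'I': A..Z range, ord('I') − ord('A') = 8
'L': A..Z range, ord('L') − ord('A') = 11
'o': a..z range, 26 + ord('o') − ord('a') = 40
'0': 0..9 range, 52 + ord('0') − ord('0') = 52

Answer: 20 63 6 8 11 40 52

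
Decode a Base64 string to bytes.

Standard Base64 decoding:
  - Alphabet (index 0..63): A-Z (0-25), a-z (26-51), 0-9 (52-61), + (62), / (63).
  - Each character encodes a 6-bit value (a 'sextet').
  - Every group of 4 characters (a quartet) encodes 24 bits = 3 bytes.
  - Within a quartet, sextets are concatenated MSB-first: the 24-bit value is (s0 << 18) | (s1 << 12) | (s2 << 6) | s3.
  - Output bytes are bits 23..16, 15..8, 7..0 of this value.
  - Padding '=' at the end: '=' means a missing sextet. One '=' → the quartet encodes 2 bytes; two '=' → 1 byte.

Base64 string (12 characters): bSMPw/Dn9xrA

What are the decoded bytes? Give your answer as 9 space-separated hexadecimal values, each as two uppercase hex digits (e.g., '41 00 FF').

After char 0 ('b'=27): chars_in_quartet=1 acc=0x1B bytes_emitted=0
After char 1 ('S'=18): chars_in_quartet=2 acc=0x6D2 bytes_emitted=0
After char 2 ('M'=12): chars_in_quartet=3 acc=0x1B48C bytes_emitted=0
After char 3 ('P'=15): chars_in_quartet=4 acc=0x6D230F -> emit 6D 23 0F, reset; bytes_emitted=3
After char 4 ('w'=48): chars_in_quartet=1 acc=0x30 bytes_emitted=3
After char 5 ('/'=63): chars_in_quartet=2 acc=0xC3F bytes_emitted=3
After char 6 ('D'=3): chars_in_quartet=3 acc=0x30FC3 bytes_emitted=3
After char 7 ('n'=39): chars_in_quartet=4 acc=0xC3F0E7 -> emit C3 F0 E7, reset; bytes_emitted=6
After char 8 ('9'=61): chars_in_quartet=1 acc=0x3D bytes_emitted=6
After char 9 ('x'=49): chars_in_quartet=2 acc=0xF71 bytes_emitted=6
After char 10 ('r'=43): chars_in_quartet=3 acc=0x3DC6B bytes_emitted=6
After char 11 ('A'=0): chars_in_quartet=4 acc=0xF71AC0 -> emit F7 1A C0, reset; bytes_emitted=9

Answer: 6D 23 0F C3 F0 E7 F7 1A C0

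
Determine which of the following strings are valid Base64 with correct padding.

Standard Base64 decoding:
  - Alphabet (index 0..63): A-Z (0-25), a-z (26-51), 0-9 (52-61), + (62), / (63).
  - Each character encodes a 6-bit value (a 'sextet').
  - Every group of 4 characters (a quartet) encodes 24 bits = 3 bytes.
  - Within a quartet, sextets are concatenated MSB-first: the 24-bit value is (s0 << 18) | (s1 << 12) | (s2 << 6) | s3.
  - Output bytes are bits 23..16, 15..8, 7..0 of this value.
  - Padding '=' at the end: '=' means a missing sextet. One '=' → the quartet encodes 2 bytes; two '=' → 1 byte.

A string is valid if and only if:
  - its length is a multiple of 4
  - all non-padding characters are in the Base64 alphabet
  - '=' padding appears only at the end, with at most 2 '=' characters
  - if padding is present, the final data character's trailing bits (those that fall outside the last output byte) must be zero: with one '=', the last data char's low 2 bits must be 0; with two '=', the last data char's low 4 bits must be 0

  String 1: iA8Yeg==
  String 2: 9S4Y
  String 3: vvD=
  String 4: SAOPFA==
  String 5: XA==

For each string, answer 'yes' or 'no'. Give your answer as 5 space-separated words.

String 1: 'iA8Yeg==' → valid
String 2: '9S4Y' → valid
String 3: 'vvD=' → invalid (bad trailing bits)
String 4: 'SAOPFA==' → valid
String 5: 'XA==' → valid

Answer: yes yes no yes yes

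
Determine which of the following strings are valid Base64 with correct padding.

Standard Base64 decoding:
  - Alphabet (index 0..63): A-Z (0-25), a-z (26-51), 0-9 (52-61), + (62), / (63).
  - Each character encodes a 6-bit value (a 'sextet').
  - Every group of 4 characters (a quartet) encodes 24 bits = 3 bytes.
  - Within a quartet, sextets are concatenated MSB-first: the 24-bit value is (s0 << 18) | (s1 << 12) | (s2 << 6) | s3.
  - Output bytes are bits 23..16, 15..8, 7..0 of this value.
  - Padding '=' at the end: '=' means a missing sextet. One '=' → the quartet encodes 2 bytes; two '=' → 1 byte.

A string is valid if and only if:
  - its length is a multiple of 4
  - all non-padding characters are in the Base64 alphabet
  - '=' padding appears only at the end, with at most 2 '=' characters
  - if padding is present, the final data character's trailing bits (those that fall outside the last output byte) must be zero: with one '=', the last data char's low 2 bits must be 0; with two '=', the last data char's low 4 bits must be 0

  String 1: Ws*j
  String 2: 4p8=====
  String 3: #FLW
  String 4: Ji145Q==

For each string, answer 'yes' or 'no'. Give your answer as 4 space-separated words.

Answer: no no no yes

Derivation:
String 1: 'Ws*j' → invalid (bad char(s): ['*'])
String 2: '4p8=====' → invalid (5 pad chars (max 2))
String 3: '#FLW' → invalid (bad char(s): ['#'])
String 4: 'Ji145Q==' → valid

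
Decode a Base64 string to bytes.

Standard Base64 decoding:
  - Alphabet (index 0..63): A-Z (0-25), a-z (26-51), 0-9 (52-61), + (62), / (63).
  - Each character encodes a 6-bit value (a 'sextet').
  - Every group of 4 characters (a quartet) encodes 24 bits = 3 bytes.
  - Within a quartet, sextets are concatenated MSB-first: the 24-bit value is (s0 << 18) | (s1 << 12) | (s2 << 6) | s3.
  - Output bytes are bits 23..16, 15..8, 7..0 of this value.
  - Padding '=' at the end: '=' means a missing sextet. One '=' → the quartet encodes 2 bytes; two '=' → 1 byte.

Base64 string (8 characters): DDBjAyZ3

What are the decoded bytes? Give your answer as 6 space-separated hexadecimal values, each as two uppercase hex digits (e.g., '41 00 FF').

Answer: 0C 30 63 03 26 77

Derivation:
After char 0 ('D'=3): chars_in_quartet=1 acc=0x3 bytes_emitted=0
After char 1 ('D'=3): chars_in_quartet=2 acc=0xC3 bytes_emitted=0
After char 2 ('B'=1): chars_in_quartet=3 acc=0x30C1 bytes_emitted=0
After char 3 ('j'=35): chars_in_quartet=4 acc=0xC3063 -> emit 0C 30 63, reset; bytes_emitted=3
After char 4 ('A'=0): chars_in_quartet=1 acc=0x0 bytes_emitted=3
After char 5 ('y'=50): chars_in_quartet=2 acc=0x32 bytes_emitted=3
After char 6 ('Z'=25): chars_in_quartet=3 acc=0xC99 bytes_emitted=3
After char 7 ('3'=55): chars_in_quartet=4 acc=0x32677 -> emit 03 26 77, reset; bytes_emitted=6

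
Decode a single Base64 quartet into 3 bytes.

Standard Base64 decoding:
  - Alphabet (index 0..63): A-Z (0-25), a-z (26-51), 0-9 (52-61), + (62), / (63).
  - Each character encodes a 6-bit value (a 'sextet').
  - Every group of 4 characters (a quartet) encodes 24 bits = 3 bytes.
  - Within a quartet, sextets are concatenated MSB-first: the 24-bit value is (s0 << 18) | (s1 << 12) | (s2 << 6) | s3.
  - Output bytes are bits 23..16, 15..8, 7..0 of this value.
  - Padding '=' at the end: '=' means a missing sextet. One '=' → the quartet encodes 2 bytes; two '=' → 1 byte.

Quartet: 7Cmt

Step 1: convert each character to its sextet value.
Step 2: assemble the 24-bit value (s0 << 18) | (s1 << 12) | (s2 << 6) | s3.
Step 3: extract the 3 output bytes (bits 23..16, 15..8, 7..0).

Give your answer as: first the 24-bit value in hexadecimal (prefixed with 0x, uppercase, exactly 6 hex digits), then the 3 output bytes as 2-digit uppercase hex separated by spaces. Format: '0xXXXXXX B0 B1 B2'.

Sextets: 7=59, C=2, m=38, t=45
24-bit: (59<<18) | (2<<12) | (38<<6) | 45
      = 0xEC0000 | 0x002000 | 0x000980 | 0x00002D
      = 0xEC29AD
Bytes: (v>>16)&0xFF=EC, (v>>8)&0xFF=29, v&0xFF=AD

Answer: 0xEC29AD EC 29 AD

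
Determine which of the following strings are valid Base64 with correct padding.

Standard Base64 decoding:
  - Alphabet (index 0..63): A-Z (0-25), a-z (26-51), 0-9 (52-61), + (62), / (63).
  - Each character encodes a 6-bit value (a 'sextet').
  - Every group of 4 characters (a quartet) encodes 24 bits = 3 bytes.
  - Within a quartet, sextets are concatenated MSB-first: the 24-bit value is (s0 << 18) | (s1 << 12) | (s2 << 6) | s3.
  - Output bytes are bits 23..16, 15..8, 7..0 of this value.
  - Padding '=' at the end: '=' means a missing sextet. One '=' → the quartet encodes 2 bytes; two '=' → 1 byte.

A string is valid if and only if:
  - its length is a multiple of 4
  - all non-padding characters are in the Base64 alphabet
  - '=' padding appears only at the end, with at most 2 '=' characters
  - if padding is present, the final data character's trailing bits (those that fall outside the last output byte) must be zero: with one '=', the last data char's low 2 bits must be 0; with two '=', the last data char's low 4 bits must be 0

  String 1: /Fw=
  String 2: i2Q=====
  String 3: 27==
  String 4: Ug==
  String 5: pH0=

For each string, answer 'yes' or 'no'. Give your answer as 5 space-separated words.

Answer: yes no no yes yes

Derivation:
String 1: '/Fw=' → valid
String 2: 'i2Q=====' → invalid (5 pad chars (max 2))
String 3: '27==' → invalid (bad trailing bits)
String 4: 'Ug==' → valid
String 5: 'pH0=' → valid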